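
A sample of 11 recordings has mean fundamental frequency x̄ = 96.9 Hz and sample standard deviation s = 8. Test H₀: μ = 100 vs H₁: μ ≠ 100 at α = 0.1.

t = (x̄ - μ₀)/(s/√n) = (96.9 - 100)/(8/√11) = -1.285. df = 10, critical t = ±1.812. Fail to reject H₀.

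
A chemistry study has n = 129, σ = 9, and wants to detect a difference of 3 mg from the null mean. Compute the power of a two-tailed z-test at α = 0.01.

SE = σ/√n = 9/√129 = 0.792. Non-centrality λ = d/SE = 3/0.792 = 3.786. Power ≈ Φ(λ - z_{α/2}) = Φ(3.786 - 2.576) = Φ(1.21) = 0.887.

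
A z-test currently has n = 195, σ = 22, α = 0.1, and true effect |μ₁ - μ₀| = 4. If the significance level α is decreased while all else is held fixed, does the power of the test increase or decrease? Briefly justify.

Power decreases: a smaller α raises the critical value, so less of the H₁ sampling distribution falls in the rejection region.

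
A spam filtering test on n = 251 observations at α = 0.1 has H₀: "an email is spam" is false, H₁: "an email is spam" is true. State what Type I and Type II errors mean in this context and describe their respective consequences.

Type I (false positive): concluding that an email is spam when it is not — a legitimate email is sent to the spam folder and the user misses it. Type II (false negative): failing to conclude that an email is spam when it is — a spam email lands in the inbox. Which is costlier depends on domain priorities and is a judgement call rather than a statistical fact.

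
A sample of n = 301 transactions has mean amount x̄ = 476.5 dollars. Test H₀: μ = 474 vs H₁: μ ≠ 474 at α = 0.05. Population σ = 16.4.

z = (x̄ - μ₀)/(σ/√n) = (476.5 - 474)/(16.4/√301) = 2.645. Critical value: ±1.96. Since |2.645| > 1.96, Reject H₀.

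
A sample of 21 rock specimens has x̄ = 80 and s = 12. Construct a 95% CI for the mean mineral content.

CI = x̄ ± t*(s/√n) = 80 ± 2.086(12/√21) = (74.54, 85.46)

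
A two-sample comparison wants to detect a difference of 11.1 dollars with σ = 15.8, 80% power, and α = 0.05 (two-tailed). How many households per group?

n per group = 2(z_α/2 + z_β)²σ²/d² = 2×(1.96 + 0.84)²×15.8²/11.1² = 31.8 → n = 32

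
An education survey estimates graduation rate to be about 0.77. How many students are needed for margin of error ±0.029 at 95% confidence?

n = z²p(1-p)/E² = 1.96²×0.77×0.23/0.029² = 809.0 → n = 809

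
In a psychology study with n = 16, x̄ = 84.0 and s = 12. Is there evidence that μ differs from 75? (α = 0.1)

t = (x̄ - μ₀)/(s/√n) = (84.0 - 75)/(12/√16) = 3.0. df = 15, critical t = ±1.753. Reject H₀.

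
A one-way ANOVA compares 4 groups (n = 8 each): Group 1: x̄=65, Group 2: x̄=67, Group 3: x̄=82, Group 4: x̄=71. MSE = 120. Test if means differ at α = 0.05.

Grand mean = 71.25. SS_between = 1382.0, MS_between = 460.67. F = 3.839, F_crit ≈ 2.947. Reject H₀.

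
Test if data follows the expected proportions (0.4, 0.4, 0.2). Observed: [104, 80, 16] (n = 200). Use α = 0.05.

Expected: [80.0, 80.0, 40.0]. χ² = 21.6. df = 2, critical = 5.991. Reject H₀.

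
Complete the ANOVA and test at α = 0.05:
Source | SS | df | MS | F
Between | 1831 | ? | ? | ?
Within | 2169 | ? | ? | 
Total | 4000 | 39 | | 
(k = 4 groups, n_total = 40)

df_between = 3, df_within = 36. MS_between = 610.33, MS_within = 60.25. F = 10.13, F_crit ≈ 2.866. Reject H₀.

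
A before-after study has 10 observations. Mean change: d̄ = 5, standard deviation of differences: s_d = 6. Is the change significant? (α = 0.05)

t = d̄/(s_d/√n) = 5/(6/√10) = 2.635. df = 9, critical t = ±2.262. Reject H₀.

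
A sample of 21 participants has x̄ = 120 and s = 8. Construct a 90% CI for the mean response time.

CI = x̄ ± t*(s/√n) = 120 ± 1.725(8/√21) = (116.99, 123.01)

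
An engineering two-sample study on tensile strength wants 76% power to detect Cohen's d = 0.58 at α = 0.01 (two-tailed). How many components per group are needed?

z_{α/2} = 2.576, z_β = Φ⁻¹(0.76) = 0.706. For medium effect (d = 0.58): n per group = 2(z_{α/2} + z_β)²/d² = 2(2.576 + 0.706)²/0.58² = 64.04 → 65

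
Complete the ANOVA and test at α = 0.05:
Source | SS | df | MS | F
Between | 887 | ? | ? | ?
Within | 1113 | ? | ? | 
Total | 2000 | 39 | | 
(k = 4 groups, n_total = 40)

df_between = 3, df_within = 36. MS_between = 295.67, MS_within = 30.92. F = 9.563, F_crit ≈ 2.866. Reject H₀.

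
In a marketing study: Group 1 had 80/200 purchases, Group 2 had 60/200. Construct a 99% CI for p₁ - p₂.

p̂₁ = 0.4, p̂₂ = 0.3. Difference = 0.1. CI = (-0.022, 0.222)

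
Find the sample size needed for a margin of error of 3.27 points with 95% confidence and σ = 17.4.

n = (z*σ/E)² = (1.96×17.4/3.27)² = 108.8 → n = 109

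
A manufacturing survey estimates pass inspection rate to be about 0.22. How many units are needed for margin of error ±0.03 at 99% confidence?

n = z²p(1-p)/E² = 2.576²×0.22×0.78/0.03² = 1265.2 → n = 1266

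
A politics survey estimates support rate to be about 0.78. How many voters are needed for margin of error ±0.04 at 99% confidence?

n = z²p(1-p)/E² = 2.576²×0.78×0.22/0.04² = 711.7 → n = 712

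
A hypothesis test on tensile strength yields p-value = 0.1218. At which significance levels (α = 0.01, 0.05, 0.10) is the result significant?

p = 0.1218. Not significant at any of the given levels.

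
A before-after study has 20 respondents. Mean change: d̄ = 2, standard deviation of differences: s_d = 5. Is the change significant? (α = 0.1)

t = d̄/(s_d/√n) = 2/(5/√20) = 1.789. df = 19, critical t = ±1.729. Reject H₀.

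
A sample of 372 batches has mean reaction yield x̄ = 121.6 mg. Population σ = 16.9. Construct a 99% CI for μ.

CI = x̄ ± z*(σ/√n) = 121.6 ± 2.576(16.9/√372) = 121.6 ± 2.26 = (119.34, 123.86)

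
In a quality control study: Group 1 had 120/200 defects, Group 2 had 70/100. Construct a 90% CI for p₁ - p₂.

p̂₁ = 0.6, p̂₂ = 0.7. Difference = -0.1. CI = (-0.194, -0.006)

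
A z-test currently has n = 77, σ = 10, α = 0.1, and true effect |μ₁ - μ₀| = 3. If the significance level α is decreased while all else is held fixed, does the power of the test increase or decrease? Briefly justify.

Power decreases: a smaller α raises the critical value, so less of the H₁ sampling distribution falls in the rejection region.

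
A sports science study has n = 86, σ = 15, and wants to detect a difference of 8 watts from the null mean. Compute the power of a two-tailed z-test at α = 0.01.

SE = σ/√n = 15/√86 = 1.617. Non-centrality λ = d/SE = 8/1.617 = 4.946. Power ≈ Φ(λ - z_{α/2}) = Φ(4.946 - 2.576) = Φ(2.37) = 0.991.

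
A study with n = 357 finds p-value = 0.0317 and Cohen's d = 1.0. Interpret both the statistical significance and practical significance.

Statistically significant (p = 0.0317 < 0.05). Cohen's d = 1.0 indicates a large effect size. Both statistical and practical significance should be considered.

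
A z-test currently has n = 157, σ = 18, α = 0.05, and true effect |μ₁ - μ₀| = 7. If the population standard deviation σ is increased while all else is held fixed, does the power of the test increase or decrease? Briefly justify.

Power decreases: a larger σ inflates the standard error σ/√n, pulling the sampling distribution under H₁ back toward the critical value.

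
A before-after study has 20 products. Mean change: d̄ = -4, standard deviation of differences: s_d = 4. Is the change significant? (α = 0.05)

t = d̄/(s_d/√n) = -4/(4/√20) = -4.472. df = 19, critical t = ±2.093. Reject H₀.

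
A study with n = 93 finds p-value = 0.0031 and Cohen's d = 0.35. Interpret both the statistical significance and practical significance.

Statistically significant (p = 0.0031 < 0.05). Cohen's d = 0.35 indicates a small effect size. Both statistical and practical significance should be considered.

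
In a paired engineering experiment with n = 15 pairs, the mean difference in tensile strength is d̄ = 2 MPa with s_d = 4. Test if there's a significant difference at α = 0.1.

t = d̄/(s_d/√n) = 2/(4/√15) = 1.936. df = 14, critical t = ±1.761. Reject H₀.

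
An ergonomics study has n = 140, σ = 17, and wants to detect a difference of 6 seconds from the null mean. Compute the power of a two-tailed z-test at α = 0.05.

SE = σ/√n = 17/√140 = 1.437. Non-centrality λ = d/SE = 6/1.437 = 4.176. Power ≈ Φ(λ - z_{α/2}) = Φ(4.176 - 1.96) = Φ(2.216) = 0.987.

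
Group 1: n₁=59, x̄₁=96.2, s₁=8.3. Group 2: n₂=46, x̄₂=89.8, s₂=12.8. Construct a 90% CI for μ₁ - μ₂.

Difference = 6.4. SE = √(8.3²/59 + 12.8²/46) = 2.175. CI = (2.82, 9.98)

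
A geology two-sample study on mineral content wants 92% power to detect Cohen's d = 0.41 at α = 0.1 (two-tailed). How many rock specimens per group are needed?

z_{α/2} = 1.645, z_β = Φ⁻¹(0.92) = 1.405. For small effect (d = 0.41): n per group = 2(z_{α/2} + z_β)²/d² = 2(1.645 + 1.405)²/0.41² = 110.7 → 111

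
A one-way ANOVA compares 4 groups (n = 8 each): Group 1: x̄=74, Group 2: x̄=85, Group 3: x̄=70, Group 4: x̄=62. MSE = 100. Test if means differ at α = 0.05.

Grand mean = 72.75. SS_between = 2198.0, MS_between = 732.67. F = 7.327, F_crit ≈ 2.947. Reject H₀.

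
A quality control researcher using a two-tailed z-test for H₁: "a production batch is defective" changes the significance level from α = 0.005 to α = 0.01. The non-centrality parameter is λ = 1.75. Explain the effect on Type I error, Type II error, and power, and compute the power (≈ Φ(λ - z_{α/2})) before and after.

Increasing α from 0.005 to 0.01:
• Type I error rate increases (α is the Type I rate by definition).
• Critical value moves from z_{α/2} = 2.807 to 2.576, so power = Φ(λ - z_{α/2}) goes from Φ(1.75 - 2.807) = 0.145 to Φ(1.75 - 2.576) = 0.204.
• Type II error rate β = 1 - power therefore decreases (0.855 → 0.796).
Appropriate when false negatives are costly — here, shipping a defective batch — faulty products reach customers.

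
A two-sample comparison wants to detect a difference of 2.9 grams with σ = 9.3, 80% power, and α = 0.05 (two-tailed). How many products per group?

n per group = 2(z_α/2 + z_β)²σ²/d² = 2×(1.96 + 0.84)²×9.3²/2.9² = 161.3 → n = 162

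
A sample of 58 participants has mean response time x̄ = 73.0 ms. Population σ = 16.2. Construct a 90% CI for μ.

CI = x̄ ± z*(σ/√n) = 73.0 ± 1.645(16.2/√58) = 73.0 ± 3.5 = (69.5, 76.5)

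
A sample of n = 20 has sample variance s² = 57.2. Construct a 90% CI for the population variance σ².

df = 19. χ²_{0.05} = 30.144, χ²_{0.95} = 10.117. CI for σ² = ((n-1)s²/χ²_{α/2}, (n-1)s²/χ²_{1-α/2}) = (19·57.2/30.144, 19·57.2/10.117) = (36.05, 107.42)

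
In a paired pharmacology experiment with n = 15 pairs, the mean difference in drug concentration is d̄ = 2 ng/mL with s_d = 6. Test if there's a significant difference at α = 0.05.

t = d̄/(s_d/√n) = 2/(6/√15) = 1.291. df = 14, critical t = ±2.145. Fail to reject H₀.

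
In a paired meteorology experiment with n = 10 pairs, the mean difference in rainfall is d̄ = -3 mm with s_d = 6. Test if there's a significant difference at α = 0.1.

t = d̄/(s_d/√n) = -3/(6/√10) = -1.581. df = 9, critical t = ±1.833. Fail to reject H₀.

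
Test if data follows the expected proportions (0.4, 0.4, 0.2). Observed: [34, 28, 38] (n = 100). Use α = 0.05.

Expected: [40.0, 40.0, 20.0]. χ² = 20.7. df = 2, critical = 5.991. Reject H₀.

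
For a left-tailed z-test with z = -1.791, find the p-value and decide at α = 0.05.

p = P(Z < -1.791) = Φ(-1.791) ≈ 0.0366. Since p < 0.05, reject H₀ (significant) at α = 0.05.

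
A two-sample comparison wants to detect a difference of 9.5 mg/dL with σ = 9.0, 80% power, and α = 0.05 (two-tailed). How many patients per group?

n per group = 2(z_α/2 + z_β)²σ²/d² = 2×(1.96 + 0.84)²×9.0²/9.5² = 14.1 → n = 15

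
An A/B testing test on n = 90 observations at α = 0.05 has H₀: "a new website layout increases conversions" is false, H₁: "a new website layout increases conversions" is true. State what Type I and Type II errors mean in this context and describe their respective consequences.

Type I (false positive): concluding that a new website layout increases conversions when it is not — rolling out a layout that doesn't actually help — wasted engineering effort. Type II (false negative): failing to conclude that a new website layout increases conversions when it is — discarding a layout that would have improved conversions — lost revenue. Which is costlier depends on domain priorities and is a judgement call rather than a statistical fact.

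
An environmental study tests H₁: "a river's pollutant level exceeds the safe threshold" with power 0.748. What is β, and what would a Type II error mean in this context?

β = 1 - power = 1 - 0.748 = 0.252. A Type II error is failing to reject H₀ when H₀ is false (false negative) — here, failing to conclude that a river's pollutant level exceeds the safe threshold when in fact it is true. Consequence: allowing unsafe pollution to continue.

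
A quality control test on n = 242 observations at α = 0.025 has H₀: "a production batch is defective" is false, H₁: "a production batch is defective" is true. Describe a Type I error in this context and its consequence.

Type I error: rejecting H₀ when it is true — concluding that a production batch is defective when in fact it is not. Consequence: scrapping a good batch — wasted material and cost for no reason.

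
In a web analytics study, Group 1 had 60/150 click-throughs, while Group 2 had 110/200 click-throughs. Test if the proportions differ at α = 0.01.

p̂₁ = 0.4, p̂₂ = 0.55, pooled p̂ = 0.486. z = -2.779. Critical: ±2.576. Reject H₀.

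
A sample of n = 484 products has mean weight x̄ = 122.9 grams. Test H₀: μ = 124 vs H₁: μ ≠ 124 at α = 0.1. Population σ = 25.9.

z = (x̄ - μ₀)/(σ/√n) = (122.9 - 124)/(25.9/√484) = -0.934. Critical value: ±1.645. Since |-0.934| ≤ 1.645, Fail to reject H₀.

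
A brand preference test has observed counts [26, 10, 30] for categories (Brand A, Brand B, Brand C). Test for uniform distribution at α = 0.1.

Expected = 22 each. χ² = Σ(O-E)²/E = 10.182. df = 2, critical value = 4.605. Reject H₀.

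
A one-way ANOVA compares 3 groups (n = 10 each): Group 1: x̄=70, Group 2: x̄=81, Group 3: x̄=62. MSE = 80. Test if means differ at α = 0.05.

Grand mean = 71.0. SS_between = 1820.0, MS_between = 910.0. F = 11.375, F_crit ≈ 3.354. Reject H₀.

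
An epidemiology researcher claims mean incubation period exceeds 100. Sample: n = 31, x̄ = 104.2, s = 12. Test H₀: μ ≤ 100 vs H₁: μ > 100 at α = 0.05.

t = (104.2 - 100)/(12/√31) = 1.949, df = 30. Critical t = 1.697. Reject H₀.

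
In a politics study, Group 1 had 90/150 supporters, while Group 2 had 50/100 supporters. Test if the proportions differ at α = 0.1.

p̂₁ = 0.6, p̂₂ = 0.5, pooled p̂ = 0.56. z = 1.56. Critical: ±1.645. Fail to reject H₀.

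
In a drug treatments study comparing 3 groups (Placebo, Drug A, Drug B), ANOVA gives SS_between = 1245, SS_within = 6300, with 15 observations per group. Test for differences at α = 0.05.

df_between = 2, df_within = 42. F = MS_between/MS_within = 622.5/150.0 = 4.15. F_crit ≈ 3.22. Reject H₀. At least one mean differs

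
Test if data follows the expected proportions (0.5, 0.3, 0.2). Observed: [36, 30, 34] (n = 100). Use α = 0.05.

Expected: [50.0, 30.0, 20.0]. χ² = 13.72. df = 2, critical = 5.991. Reject H₀.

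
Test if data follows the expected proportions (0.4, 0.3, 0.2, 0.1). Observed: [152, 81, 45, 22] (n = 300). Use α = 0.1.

Expected: [120.0, 90.0, 60.0, 30.0]. χ² = 15.317. df = 3, critical = 6.251. Reject H₀.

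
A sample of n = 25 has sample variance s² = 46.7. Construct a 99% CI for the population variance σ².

df = 24. χ²_{0.005} = 45.559, χ²_{0.995} = 9.886. CI for σ² = ((n-1)s²/χ²_{α/2}, (n-1)s²/χ²_{1-α/2}) = (24·46.7/45.559, 24·46.7/9.886) = (24.6, 113.37)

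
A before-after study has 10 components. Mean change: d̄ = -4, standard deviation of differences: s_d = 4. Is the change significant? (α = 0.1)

t = d̄/(s_d/√n) = -4/(4/√10) = -3.162. df = 9, critical t = ±1.833. Reject H₀.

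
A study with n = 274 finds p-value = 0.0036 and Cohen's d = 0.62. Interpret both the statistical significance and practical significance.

Statistically significant (p = 0.0036 < 0.05). Cohen's d = 0.62 indicates a medium effect size. Both statistical and practical significance should be considered.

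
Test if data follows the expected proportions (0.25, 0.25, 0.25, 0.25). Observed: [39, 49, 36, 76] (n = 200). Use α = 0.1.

Expected: [50.0, 50.0, 50.0, 50.0]. χ² = 19.88. df = 3, critical = 6.251. Reject H₀.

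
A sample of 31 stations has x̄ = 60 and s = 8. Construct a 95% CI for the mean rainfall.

CI = x̄ ± t*(s/√n) = 60 ± 2.042(8/√31) = (57.07, 62.93)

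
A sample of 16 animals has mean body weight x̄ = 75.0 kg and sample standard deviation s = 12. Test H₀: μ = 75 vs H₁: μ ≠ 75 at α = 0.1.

t = (x̄ - μ₀)/(s/√n) = (75.0 - 75)/(12/√16) = 0.0. df = 15, critical t = ±1.753. Fail to reject H₀.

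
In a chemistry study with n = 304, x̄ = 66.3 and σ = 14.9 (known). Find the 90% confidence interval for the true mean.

CI = x̄ ± z*(σ/√n) = 66.3 ± 1.645(14.9/√304) = 66.3 ± 1.41 = (64.89, 67.71)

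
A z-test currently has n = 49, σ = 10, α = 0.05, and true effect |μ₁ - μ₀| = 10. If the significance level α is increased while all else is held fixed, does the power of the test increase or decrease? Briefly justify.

Power increases: a larger α lowers the critical value, so more of the H₁ sampling distribution falls in the rejection region.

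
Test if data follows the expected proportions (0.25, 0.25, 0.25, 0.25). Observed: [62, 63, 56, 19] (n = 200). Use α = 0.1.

Expected: [50.0, 50.0, 50.0, 50.0]. χ² = 26.2. df = 3, critical = 6.251. Reject H₀.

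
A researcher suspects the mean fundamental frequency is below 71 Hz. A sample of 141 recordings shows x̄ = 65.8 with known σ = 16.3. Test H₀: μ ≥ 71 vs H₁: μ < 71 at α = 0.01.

z = -3.788. Critical value: -2.33. Reject H₀.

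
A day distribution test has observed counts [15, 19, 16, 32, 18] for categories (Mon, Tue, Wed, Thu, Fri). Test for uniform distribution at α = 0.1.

Expected = 20 each. χ² = Σ(O-E)²/E = 9.5. df = 4, critical value = 7.779. Reject H₀.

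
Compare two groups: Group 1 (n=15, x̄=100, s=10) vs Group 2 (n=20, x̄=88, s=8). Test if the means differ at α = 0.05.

Pooled sp = 8.9. t = 3.946, df = 33. Critical t = ±2.035. Reject H₀.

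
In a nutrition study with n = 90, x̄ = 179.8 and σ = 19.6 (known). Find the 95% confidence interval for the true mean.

CI = x̄ ± z*(σ/√n) = 179.8 ± 1.96(19.6/√90) = 179.8 ± 4.05 = (175.75, 183.85)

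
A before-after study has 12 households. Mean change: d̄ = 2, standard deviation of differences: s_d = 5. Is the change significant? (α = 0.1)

t = d̄/(s_d/√n) = 2/(5/√12) = 1.386. df = 11, critical t = ±1.796. Fail to reject H₀.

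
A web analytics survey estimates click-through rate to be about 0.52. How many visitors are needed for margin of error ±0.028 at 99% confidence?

n = z²p(1-p)/E² = 2.576²×0.52×0.48/0.028² = 2112.6 → n = 2113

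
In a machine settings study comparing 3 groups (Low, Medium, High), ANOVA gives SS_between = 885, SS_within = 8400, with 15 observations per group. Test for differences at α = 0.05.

df_between = 2, df_within = 42. F = MS_between/MS_within = 442.5/200.0 = 2.212. F_crit ≈ 3.22. Fail to reject H₀.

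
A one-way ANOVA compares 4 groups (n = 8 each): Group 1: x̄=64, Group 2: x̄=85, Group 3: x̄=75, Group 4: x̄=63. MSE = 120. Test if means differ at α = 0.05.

Grand mean = 71.75. SS_between = 2582.0, MS_between = 860.67. F = 7.172, F_crit ≈ 2.947. Reject H₀.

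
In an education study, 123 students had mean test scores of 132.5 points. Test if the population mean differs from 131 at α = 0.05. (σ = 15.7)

z = (x̄ - μ₀)/(σ/√n) = (132.5 - 131)/(15.7/√123) = 1.06. Critical value: ±1.96. Since |1.06| ≤ 1.96, Fail to reject H₀.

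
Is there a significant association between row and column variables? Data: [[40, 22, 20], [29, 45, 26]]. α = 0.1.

χ² = 8.737. df = 2, critical = 4.605. Reject H₀. Variables are dependent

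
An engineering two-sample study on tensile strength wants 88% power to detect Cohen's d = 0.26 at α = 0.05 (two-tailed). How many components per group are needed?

z_{α/2} = 1.96, z_β = Φ⁻¹(0.88) = 1.175. For small effect (d = 0.26): n per group = 2(z_{α/2} + z_β)²/d² = 2(1.96 + 1.175)²/0.26² = 290.8 → 291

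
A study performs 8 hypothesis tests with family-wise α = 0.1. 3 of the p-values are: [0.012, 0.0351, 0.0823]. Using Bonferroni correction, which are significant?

Bonferroni α = 0.1/8 = 0.0125. Significant p-values: [0.012]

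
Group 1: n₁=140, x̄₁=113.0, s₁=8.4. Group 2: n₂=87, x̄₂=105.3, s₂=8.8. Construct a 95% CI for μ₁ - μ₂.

Difference = 7.7. SE = √(8.4²/140 + 8.8²/87) = 1.181. CI = (5.39, 10.01)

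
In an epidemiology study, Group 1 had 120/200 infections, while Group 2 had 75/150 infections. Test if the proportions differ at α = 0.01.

p̂₁ = 0.6, p̂₂ = 0.5, pooled p̂ = 0.557. z = 1.864. Critical: ±2.576. Fail to reject H₀.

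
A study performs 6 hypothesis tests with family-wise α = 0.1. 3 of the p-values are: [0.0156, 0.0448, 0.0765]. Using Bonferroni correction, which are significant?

Bonferroni α = 0.1/6 = 0.01667. Significant p-values: [0.0156]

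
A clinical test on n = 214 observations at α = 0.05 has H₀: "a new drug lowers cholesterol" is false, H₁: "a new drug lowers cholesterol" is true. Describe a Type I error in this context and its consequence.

Type I error: rejecting H₀ when it is true — concluding that a new drug lowers cholesterol when in fact it is not. Consequence: approving an ineffective drug — patients take a useless medication and may skip effective alternatives.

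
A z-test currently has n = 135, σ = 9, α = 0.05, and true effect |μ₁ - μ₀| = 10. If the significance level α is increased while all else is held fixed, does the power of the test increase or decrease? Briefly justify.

Power increases: a larger α lowers the critical value, so more of the H₁ sampling distribution falls in the rejection region.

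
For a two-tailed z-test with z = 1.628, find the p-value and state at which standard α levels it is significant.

p = 2·P(Z > |1.628|) = 2·(1 - Φ(1.628)) ≈ 0.1035. Not significant at any standard level.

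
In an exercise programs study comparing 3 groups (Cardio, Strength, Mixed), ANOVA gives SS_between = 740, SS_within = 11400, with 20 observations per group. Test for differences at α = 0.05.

df_between = 2, df_within = 57. F = MS_between/MS_within = 370.0/200.0 = 1.85. F_crit ≈ 3.159. Fail to reject H₀.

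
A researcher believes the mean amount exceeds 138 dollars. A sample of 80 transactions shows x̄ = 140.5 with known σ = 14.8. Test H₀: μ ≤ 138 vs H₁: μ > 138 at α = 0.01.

z = 1.511. Critical value: 2.33. Fail to reject H₀.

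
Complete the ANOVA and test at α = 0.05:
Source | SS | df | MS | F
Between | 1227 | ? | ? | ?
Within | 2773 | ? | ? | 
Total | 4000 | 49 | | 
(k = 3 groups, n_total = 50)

df_between = 2, df_within = 47. MS_between = 613.5, MS_within = 59.0. F = 10.398, F_crit ≈ 3.195. Reject H₀.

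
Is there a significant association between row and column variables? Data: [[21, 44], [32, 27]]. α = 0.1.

χ² = 6.077. df = 1, critical = 2.706. Reject H₀. Variables are dependent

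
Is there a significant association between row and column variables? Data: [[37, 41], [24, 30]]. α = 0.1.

χ² = 0.115. df = 1, critical = 2.706. Fail to reject H₀. No evidence of dependence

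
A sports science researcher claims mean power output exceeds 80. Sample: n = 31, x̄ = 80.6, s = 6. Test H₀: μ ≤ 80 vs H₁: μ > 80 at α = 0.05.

t = (80.6 - 80)/(6/√31) = 0.557, df = 30. Critical t = 1.697. Fail to reject H₀.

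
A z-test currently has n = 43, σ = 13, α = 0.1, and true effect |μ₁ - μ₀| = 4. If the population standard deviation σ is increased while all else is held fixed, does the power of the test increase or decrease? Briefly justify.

Power decreases: a larger σ inflates the standard error σ/√n, pulling the sampling distribution under H₁ back toward the critical value.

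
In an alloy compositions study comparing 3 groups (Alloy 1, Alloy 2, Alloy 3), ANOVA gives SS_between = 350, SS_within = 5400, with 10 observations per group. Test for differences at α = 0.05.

df_between = 2, df_within = 27. F = MS_between/MS_within = 175.0/200.0 = 0.875. F_crit ≈ 3.354. Fail to reject H₀.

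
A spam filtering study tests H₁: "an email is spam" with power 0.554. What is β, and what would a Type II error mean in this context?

β = 1 - power = 1 - 0.554 = 0.446. A Type II error is failing to reject H₀ when H₀ is false (false negative) — here, failing to conclude that an email is spam when in fact it is true. Consequence: a spam email lands in the inbox.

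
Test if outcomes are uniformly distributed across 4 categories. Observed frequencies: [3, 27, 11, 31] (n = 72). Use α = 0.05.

Expected = 18 each. χ² = Σ(O-E)²/E = 29.111. df = 3, critical value = 7.815. Reject H₀.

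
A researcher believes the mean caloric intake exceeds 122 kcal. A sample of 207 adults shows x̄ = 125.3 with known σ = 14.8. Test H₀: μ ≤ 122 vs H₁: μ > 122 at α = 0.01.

z = 3.208. Critical value: 2.33. Reject H₀.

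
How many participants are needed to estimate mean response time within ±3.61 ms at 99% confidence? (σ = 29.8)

n = (z*σ/E)² = (2.576×29.8/3.61)² = 452.2 → n = 453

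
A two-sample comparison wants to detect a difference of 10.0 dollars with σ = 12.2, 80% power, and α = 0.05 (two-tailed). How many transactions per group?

n per group = 2(z_α/2 + z_β)²σ²/d² = 2×(1.96 + 0.84)²×12.2²/10.0² = 23.3 → n = 24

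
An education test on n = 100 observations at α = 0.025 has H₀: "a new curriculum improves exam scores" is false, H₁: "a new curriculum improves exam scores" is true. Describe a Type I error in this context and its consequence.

Type I error: rejecting H₀ when it is true — concluding that a new curriculum improves exam scores when in fact it is not. Consequence: adopting a curriculum that gives no real benefit — disruption for nothing.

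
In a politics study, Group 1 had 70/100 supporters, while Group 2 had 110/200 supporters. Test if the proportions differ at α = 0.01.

p̂₁ = 0.7, p̂₂ = 0.55, pooled p̂ = 0.6. z = 2.5. Critical: ±2.576. Fail to reject H₀.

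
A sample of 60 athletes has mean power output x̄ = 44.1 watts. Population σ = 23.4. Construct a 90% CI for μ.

CI = x̄ ± z*(σ/√n) = 44.1 ± 1.645(23.4/√60) = 44.1 ± 4.97 = (39.13, 49.07)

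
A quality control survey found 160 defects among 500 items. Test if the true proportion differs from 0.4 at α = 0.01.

p̂ = 0.32, p₀ = 0.4. z = (p̂ - p₀)/√(p₀(1-p₀)/n) = -3.651. Critical: ±2.576. Reject H₀.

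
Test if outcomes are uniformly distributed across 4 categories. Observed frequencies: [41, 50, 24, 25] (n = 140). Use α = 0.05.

Expected = 35 each. χ² = Σ(O-E)²/E = 13.771. df = 3, critical value = 7.815. Reject H₀.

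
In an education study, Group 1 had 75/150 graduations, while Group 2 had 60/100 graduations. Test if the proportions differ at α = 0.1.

p̂₁ = 0.5, p̂₂ = 0.6, pooled p̂ = 0.54. z = -1.554. Critical: ±1.645. Fail to reject H₀.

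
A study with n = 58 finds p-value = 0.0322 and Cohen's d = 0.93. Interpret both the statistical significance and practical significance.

Statistically significant (p = 0.0322 < 0.05). Cohen's d = 0.93 indicates a large effect size. Both statistical and practical significance should be considered.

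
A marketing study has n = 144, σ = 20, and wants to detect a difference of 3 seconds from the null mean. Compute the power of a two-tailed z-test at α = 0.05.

SE = σ/√n = 20/√144 = 1.667. Non-centrality λ = d/SE = 3/1.667 = 1.8. Power ≈ Φ(λ - z_{α/2}) = Φ(1.8 - 1.96) = Φ(-0.16) = 0.436.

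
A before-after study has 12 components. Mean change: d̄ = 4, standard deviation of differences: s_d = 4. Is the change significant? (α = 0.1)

t = d̄/(s_d/√n) = 4/(4/√12) = 3.464. df = 11, critical t = ±1.796. Reject H₀.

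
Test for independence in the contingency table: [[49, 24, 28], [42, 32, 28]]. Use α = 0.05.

χ² = 1.676. df = 2, critical = 5.991. Fail to reject H₀. No evidence of dependence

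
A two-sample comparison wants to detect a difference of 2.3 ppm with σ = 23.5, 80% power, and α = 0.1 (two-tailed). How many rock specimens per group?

n per group = 2(z_α/2 + z_β)²σ²/d² = 2×(1.645 + 0.84)²×23.5²/2.3² = 1289.3 → n = 1290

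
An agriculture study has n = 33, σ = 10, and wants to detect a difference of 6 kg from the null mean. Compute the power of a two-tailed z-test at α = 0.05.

SE = σ/√n = 10/√33 = 1.741. Non-centrality λ = d/SE = 6/1.741 = 3.447. Power ≈ Φ(λ - z_{α/2}) = Φ(3.447 - 1.96) = Φ(1.487) = 0.931.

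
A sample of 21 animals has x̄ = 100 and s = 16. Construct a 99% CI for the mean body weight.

CI = x̄ ± t*(s/√n) = 100 ± 2.845(16/√21) = (90.07, 109.93)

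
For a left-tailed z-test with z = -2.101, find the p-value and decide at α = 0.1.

p = P(Z < -2.101) = Φ(-2.101) ≈ 0.0178. Since p < 0.1, reject H₀ (significant) at α = 0.1.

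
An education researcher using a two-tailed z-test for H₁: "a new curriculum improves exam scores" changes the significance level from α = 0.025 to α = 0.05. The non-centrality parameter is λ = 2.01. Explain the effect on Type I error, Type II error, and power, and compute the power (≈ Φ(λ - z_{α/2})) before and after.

Increasing α from 0.025 to 0.05:
• Type I error rate increases (α is the Type I rate by definition).
• Critical value moves from z_{α/2} = 2.241 to 1.96, so power = Φ(λ - z_{α/2}) goes from Φ(2.01 - 2.241) = 0.409 to Φ(2.01 - 1.96) = 0.52.
• Type II error rate β = 1 - power therefore decreases (0.591 → 0.48).
Appropriate when false negatives are costly — here, keeping the old curriculum when the new one would have helped students.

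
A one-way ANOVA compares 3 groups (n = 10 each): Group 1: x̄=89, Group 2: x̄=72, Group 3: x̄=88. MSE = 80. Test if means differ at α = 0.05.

Grand mean = 83.0. SS_between = 1820.0, MS_between = 910.0. F = 11.375, F_crit ≈ 3.354. Reject H₀.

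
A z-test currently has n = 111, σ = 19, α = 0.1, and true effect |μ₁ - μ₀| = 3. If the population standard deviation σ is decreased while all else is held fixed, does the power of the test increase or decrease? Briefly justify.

Power increases: a smaller σ shrinks the standard error σ/√n, moving the sampling distribution under H₁ further from the critical value.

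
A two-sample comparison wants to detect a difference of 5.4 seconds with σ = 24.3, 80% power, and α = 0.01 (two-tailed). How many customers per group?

n per group = 2(z_α/2 + z_β)²σ²/d² = 2×(2.576 + 0.84)²×24.3²/5.4² = 472.6 → n = 473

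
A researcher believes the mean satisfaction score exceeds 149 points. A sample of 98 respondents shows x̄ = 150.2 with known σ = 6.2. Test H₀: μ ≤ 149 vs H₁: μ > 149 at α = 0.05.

z = 1.916. Critical value: 1.645. Reject H₀.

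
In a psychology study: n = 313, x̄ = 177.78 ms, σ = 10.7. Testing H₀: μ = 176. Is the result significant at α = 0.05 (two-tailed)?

z = (177.78 - 176)/(10.7/√313) = 2.943. Since |z| > 1.96, significant at α = 0.05.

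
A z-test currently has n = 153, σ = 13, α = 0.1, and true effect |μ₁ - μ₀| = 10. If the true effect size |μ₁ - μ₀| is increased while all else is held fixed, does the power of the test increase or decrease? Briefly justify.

Power increases: a larger true effect increases the non-centrality λ = |μ₁ - μ₀|/(σ/√n).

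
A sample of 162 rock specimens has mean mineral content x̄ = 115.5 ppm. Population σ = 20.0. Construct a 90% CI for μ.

CI = x̄ ± z*(σ/√n) = 115.5 ± 1.645(20.0/√162) = 115.5 ± 2.58 = (112.92, 118.08)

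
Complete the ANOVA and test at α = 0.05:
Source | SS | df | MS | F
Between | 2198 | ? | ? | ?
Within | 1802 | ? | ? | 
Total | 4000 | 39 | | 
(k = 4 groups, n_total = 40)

df_between = 3, df_within = 36. MS_between = 732.67, MS_within = 50.06. F = 14.637, F_crit ≈ 2.866. Reject H₀.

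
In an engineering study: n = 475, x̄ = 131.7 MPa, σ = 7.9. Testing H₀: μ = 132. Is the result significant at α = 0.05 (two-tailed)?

z = (131.7 - 132)/(7.9/√475) = -0.828. Since |z| ≤ 1.96, not significant at α = 0.05.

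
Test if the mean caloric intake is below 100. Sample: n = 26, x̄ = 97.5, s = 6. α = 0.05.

t = (97.5 - 100)/(6/√26) = -2.125, df = 25. Critical t = -1.708. Reject H₀.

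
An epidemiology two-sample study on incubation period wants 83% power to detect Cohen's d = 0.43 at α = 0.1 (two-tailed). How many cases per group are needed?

z_{α/2} = 1.645, z_β = Φ⁻¹(0.83) = 0.954. For small effect (d = 0.43): n per group = 2(z_{α/2} + z_β)²/d² = 2(1.645 + 0.954)²/0.43² = 73.1 → 74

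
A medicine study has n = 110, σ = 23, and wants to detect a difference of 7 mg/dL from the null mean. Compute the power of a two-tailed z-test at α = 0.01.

SE = σ/√n = 23/√110 = 2.193. Non-centrality λ = d/SE = 7/2.193 = 3.192. Power ≈ Φ(λ - z_{α/2}) = Φ(3.192 - 2.576) = Φ(0.616) = 0.731.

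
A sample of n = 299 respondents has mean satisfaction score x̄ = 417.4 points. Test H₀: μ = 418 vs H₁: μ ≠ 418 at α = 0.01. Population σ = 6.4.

z = (x̄ - μ₀)/(σ/√n) = (417.4 - 418)/(6.4/√299) = -1.621. Critical value: ±2.576. Since |-1.621| ≤ 2.576, Fail to reject H₀.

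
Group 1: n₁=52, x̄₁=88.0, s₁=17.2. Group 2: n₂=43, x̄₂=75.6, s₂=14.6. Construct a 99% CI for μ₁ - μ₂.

Difference = 12.4. SE = √(17.2²/52 + 14.6²/43) = 3.263. CI = (3.99, 20.81)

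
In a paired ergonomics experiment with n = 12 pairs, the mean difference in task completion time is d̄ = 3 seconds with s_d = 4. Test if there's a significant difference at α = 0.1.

t = d̄/(s_d/√n) = 3/(4/√12) = 2.598. df = 11, critical t = ±1.796. Reject H₀.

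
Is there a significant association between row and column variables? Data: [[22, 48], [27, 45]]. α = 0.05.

χ² = 0.579. df = 1, critical = 3.841. Fail to reject H₀. No evidence of dependence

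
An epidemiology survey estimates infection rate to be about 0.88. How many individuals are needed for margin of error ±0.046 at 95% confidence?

n = z²p(1-p)/E² = 1.96²×0.88×0.12/0.046² = 191.7 → n = 192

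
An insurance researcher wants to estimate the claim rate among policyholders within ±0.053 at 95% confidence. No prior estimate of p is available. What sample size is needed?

Conservative approach: use p = 0.5 (maximizes p(1-p) = 0.25). n = z²(0.25)/E² = 1.96²×0.25/0.053² = 341.9 → n = 342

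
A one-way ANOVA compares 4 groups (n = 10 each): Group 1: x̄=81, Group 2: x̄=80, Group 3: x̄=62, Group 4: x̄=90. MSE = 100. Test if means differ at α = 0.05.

Grand mean = 78.25. SS_between = 4127.5, MS_between = 1375.83. F = 13.758, F_crit ≈ 2.866. Reject H₀.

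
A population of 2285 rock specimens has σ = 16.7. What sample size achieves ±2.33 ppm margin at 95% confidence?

Without FPC: n₀ = (1.96×16.7/2.33)² = 197.348. With FPC: n = n₀N/(n₀+N-1) = 181.7 → n = 182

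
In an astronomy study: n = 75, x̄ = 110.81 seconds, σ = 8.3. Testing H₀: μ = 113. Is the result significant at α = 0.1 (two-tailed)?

z = (110.81 - 113)/(8.3/√75) = -2.285. Since |z| > 1.645, significant at α = 0.1.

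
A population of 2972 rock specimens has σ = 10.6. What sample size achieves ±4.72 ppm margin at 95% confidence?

Without FPC: n₀ = (1.96×10.6/4.72)² = 19.375. With FPC: n = n₀N/(n₀+N-1) = 19.3 → n = 20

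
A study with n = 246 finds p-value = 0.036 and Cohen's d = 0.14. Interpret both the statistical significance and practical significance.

Statistically significant (p = 0.036 < 0.05). Cohen's d = 0.14 indicates a very small effect size. Both statistical and practical significance should be considered.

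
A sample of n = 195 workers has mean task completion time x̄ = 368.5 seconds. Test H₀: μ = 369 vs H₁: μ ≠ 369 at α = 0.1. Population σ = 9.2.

z = (x̄ - μ₀)/(σ/√n) = (368.5 - 369)/(9.2/√195) = -0.759. Critical value: ±1.645. Since |-0.759| ≤ 1.645, Fail to reject H₀.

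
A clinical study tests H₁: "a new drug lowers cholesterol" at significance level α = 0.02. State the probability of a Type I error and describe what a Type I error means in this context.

P(Type I error) = α = 0.02. A Type I error is rejecting H₀ when H₀ is actually true (false positive) — here, concluding that a new drug lowers cholesterol when in fact this is not the case. Consequence: approving an ineffective drug — patients take a useless medication and may skip effective alternatives.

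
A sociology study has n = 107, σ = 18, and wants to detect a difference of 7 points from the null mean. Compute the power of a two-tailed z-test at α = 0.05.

SE = σ/√n = 18/√107 = 1.74. Non-centrality λ = d/SE = 7/1.74 = 4.023. Power ≈ Φ(λ - z_{α/2}) = Φ(4.023 - 1.96) = Φ(2.063) = 0.98.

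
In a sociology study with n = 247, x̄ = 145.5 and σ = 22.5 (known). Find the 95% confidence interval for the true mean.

CI = x̄ ± z*(σ/√n) = 145.5 ± 1.96(22.5/√247) = 145.5 ± 2.81 = (142.69, 148.31)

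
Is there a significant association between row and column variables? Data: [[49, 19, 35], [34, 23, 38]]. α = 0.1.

χ² = 2.897. df = 2, critical = 4.605. Fail to reject H₀. No evidence of dependence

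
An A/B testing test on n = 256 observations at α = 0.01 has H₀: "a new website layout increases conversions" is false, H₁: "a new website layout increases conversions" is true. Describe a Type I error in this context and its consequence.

Type I error: rejecting H₀ when it is true — concluding that a new website layout increases conversions when in fact it is not. Consequence: rolling out a layout that doesn't actually help — wasted engineering effort.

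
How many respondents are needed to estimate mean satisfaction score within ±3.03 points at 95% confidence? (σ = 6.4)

n = (z*σ/E)² = (1.96×6.4/3.03)² = 17.1 → n = 18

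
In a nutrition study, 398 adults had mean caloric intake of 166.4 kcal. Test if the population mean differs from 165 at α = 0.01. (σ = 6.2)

z = (x̄ - μ₀)/(σ/√n) = (166.4 - 165)/(6.2/√398) = 4.505. Critical value: ±2.576. Since |4.505| > 2.576, Reject H₀.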